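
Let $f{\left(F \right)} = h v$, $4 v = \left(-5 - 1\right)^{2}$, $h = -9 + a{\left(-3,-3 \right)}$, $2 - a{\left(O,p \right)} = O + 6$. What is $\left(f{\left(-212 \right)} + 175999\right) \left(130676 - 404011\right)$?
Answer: $-48082086515$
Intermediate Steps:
$a{\left(O,p \right)} = -4 - O$ ($a{\left(O,p \right)} = 2 - \left(O + 6\right) = 2 - \left(6 + O\right) = -4 - O$)
$h = -10$ ($h = -9 - 1 = -10$)
$v = 9$ ($v = \frac{\left(-5 - 1\right)^{2}}{4} = \frac{\left(-6\right)^{2}}{4} = \frac{1}{4} \cdot 36 = 9$)
$f{\left(F \right)} = -90$ ($f{\left(F \right)} = \left(-10\right) 9 = -90$)
$\left(f{\left(-212 \right)} + 175999\right) \left(130676 - 404011\right) = \left(-90 + 175999\right) \left(130676 - 404011\right) = 175909 \left(-273335\right) = -48082086515$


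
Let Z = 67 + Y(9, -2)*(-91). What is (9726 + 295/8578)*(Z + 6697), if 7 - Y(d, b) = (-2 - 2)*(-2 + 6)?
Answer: 389701170333/8578 ≈ 4.5430e+7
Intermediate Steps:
Y(d, b) = 23 (Y(d, b) = 7 - (-2 - 2)*(-2 + 6) = 7 - (-4)*4 = 7 - 1*(-16) = 7 + 16 = 23)
Z = -2026 (Z = 67 + 23*(-91) = 67 - 2093 = -2026)
(9726 + 295/8578)*(Z + 6697) = (9726 + 295/8578)*(-2026 + 6697) = (9726 + 295*(1/8578))*4671 = (9726 + 295/8578)*4671 = (83429923/8578)*4671 = 389701170333/8578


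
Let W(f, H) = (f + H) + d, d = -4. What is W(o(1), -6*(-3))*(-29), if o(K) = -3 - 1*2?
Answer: -261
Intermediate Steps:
o(K) = -5 (o(K) = -3 - 2 = -5)
W(f, H) = -4 + H + f (W(f, H) = (f + H) - 4 = (H + f) - 4 = -4 + H + f)
W(o(1), -6*(-3))*(-29) = (-4 - 6*(-3) - 5)*(-29) = (-4 + 18 - 5)*(-29) = 9*(-29) = -261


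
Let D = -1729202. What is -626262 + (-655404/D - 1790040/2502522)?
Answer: -225838864231849460/360613837287 ≈ -6.2626e+5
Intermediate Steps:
-626262 + (-655404/D - 1790040/2502522) = -626262 + (-655404/(-1729202) - 1790040/2502522) = -626262 + (-655404*(-1/1729202) - 1790040*1/2502522) = -626262 + (327702/864601 - 298340/417087) = -626262 - 121264818266/360613837287 = -225838864231849460/360613837287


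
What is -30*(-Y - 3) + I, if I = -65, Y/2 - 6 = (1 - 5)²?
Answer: 1345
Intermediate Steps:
Y = 44 (Y = 12 + 2*(1 - 5)² = 12 + 2*(-4)² = 12 + 2*16 = 12 + 32 = 44)
-30*(-Y - 3) + I = -30*(-1*44 - 3) - 65 = -30*(-44 - 3) - 65 = -30*(-47) - 65 = 1410 - 65 = 1345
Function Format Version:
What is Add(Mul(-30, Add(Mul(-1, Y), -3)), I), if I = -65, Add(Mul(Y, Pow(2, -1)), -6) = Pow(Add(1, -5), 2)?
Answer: 1345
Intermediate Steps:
Y = 44 (Y = Add(12, Mul(2, Pow(Add(1, -5), 2))) = Add(12, Mul(2, Pow(-4, 2))) = Add(12, Mul(2, 16)) = Add(12, 32) = 44)
Add(Mul(-30, Add(Mul(-1, Y), -3)), I) = Add(Mul(-30, Add(Mul(-1, 44), -3)), -65) = Add(Mul(-30, Add(-44, -3)), -65) = Add(Mul(-30, -47), -65) = Add(1410, -65) = 1345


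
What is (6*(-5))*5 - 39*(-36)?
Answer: 1254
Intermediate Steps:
(6*(-5))*5 - 39*(-36) = -30*5 + 1404 = -150 + 1404 = 1254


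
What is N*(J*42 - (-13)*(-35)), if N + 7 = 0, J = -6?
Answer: 4949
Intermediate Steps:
N = -7 (N = -7 + 0 = -7)
N*(J*42 - (-13)*(-35)) = -7*(-6*42 - (-13)*(-35)) = -7*(-252 - 1*455) = -7*(-252 - 455) = -7*(-707) = 4949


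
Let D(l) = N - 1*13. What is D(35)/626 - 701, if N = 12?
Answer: -438827/626 ≈ -701.00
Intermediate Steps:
D(l) = -1 (D(l) = 12 - 1*13 = 12 - 13 = -1)
D(35)/626 - 701 = -1/626 - 701 = -438827/626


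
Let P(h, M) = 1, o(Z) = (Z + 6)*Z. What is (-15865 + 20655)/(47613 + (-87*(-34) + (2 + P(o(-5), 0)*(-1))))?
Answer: 2395/25286 ≈ 0.094716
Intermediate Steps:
o(Z) = Z*(6 + Z) (o(Z) = (6 + Z)*Z = Z*(6 + Z))
(-15865 + 20655)/(47613 + (-87*(-34) + (2 + P(o(-5), 0)*(-1)))) = (-15865 + 20655)/(47613 + (-87*(-34) + (2 + 1*(-1)))) = 4790/(47613 + (2958 + (2 - 1))) = 4790/(47613 + (2958 + 1)) = 4790/(47613 + 2959) = 4790/50572 = 4790*(1/50572) = 2395/25286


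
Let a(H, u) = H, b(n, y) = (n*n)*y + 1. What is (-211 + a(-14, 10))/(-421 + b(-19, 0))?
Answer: 15/28 ≈ 0.53571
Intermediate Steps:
b(n, y) = 1 + y*n**2 (b(n, y) = n**2*y + 1 = y*n**2 + 1 = 1 + y*n**2)
(-211 + a(-14, 10))/(-421 + b(-19, 0)) = (-211 - 14)/(-421 + (1 + 0*(-19)**2)) = -225/(-421 + (1 + 0*361)) = -225/(-421 + (1 + 0)) = -225/(-421 + 1) = -225/(-420) = -225*(-1/420) = 15/28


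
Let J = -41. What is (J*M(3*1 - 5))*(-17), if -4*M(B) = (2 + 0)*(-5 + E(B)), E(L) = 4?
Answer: 697/2 ≈ 348.50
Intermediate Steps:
M(B) = 1/2 (M(B) = -(2 + 0)*(-5 + 4)/4 = -(-1)/2 = -1/4*(-2) = 1/2)
(J*M(3*1 - 5))*(-17) = -41*1/2*(-17) = -41/2*(-17) = 697/2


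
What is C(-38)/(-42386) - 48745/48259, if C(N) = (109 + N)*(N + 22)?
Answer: -1005641673/1022752987 ≈ -0.98327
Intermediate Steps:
C(N) = (22 + N)*(109 + N) (C(N) = (109 + N)*(22 + N) = (22 + N)*(109 + N))
C(-38)/(-42386) - 48745/48259 = (2398 + (-38)² + 131*(-38))/(-42386) - 48745/48259 = (2398 + 1444 - 4978)*(-1/42386) - 48745*1/48259 = -1136*(-1/42386) - 48745/48259 = 568/21193 - 48745/48259 = -1005641673/1022752987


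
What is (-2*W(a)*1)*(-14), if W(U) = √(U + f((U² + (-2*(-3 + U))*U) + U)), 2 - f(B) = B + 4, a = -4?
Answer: 28*√38 ≈ 172.60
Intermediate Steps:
f(B) = -2 - B (f(B) = 2 - (B + 4) = 2 - (4 + B) = 2 + (-4 - B) = -2 - B)
W(U) = √(-2 - U² - U*(6 - 2*U)) (W(U) = √(U + (-2 - ((U² + (-2*(-3 + U))*U) + U))) = √(U + (-2 - ((U² + (6 - 2*U)*U) + U))) = √(U + (-2 - ((U² + U*(6 - 2*U)) + U))) = √(U + (-2 - (U + U² + U*(6 - 2*U)))) = √(U + (-2 + (-U - U² - U*(6 - 2*U)))) = √(U + (-2 - U - U² - U*(6 - 2*U))) = √(-2 - U² - U*(6 - 2*U)))
(-2*W(a)*1)*(-14) = (-2*√(-2 - 4 - 1*(-4)*(7 - 1*(-4)))*1)*(-14) = (-2*√(-2 - 4 - 1*(-4)*(7 + 4))*1)*(-14) = (-2*√(-2 - 4 - 1*(-4)*11)*1)*(-14) = (-2*√(-2 - 4 + 44)*1)*(-14) = (-2*√38*1)*(-14) = -2*√38*(-14) = 28*√38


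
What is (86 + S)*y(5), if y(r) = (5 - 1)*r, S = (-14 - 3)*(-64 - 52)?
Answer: 41160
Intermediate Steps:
S = 1972 (S = -17*(-116) = 1972)
y(r) = 4*r
(86 + S)*y(5) = (86 + 1972)*(4*5) = 2058*20 = 41160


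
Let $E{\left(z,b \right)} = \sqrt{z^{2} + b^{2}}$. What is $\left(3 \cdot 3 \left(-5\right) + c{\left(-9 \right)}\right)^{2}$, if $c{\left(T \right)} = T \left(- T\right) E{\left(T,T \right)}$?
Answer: $1064907 + 65610 \sqrt{2} \approx 1.1577 \cdot 10^{6}$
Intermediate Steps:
$E{\left(z,b \right)} = \sqrt{b^{2} + z^{2}}$
$c{\left(T \right)} = - \sqrt{2} T^{2} \sqrt{T^{2}}$ ($c{\left(T \right)} = T \left(- T\right) \sqrt{T^{2} + T^{2}} = - T^{2} \sqrt{2 T^{2}} = - T^{2} \sqrt{2} \sqrt{T^{2}} = - \sqrt{2} T^{2} \sqrt{T^{2}}$)
$\left(3 \cdot 3 \left(-5\right) + c{\left(-9 \right)}\right)^{2} = \left(3 \cdot 3 \left(-5\right) - \sqrt{2} \left(-9\right)^{2} \sqrt{\left(-9\right)^{2}}\right)^{2} = \left(9 \left(-5\right) - \sqrt{2} \cdot 81 \sqrt{81}\right)^{2} = \left(-45 - \sqrt{2} \cdot 81 \cdot 9\right)^{2} = \left(-45 - 729 \sqrt{2}\right)^{2}$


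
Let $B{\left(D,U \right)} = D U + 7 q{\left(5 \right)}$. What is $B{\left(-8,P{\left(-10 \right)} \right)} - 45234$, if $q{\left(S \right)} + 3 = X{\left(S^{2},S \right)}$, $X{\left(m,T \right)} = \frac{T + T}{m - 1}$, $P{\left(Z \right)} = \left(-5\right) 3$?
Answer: $- \frac{541585}{12} \approx -45132.0$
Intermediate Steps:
$P{\left(Z \right)} = -15$
$X{\left(m,T \right)} = \frac{2 T}{-1 + m}$
$q{\left(S \right)} = -3 + \frac{2 S}{-1 + S^{2}}$
$B{\left(D,U \right)} = - \frac{217}{12} + D U$ ($B{\left(D,U \right)} = D U + 7 \frac{3 - 3 \cdot 5^{2} + 2 \cdot 5}{-1 + 5^{2}} = D U + 7 \frac{3 - 75 + 10}{-1 + 25} = D U + 7 \frac{3 - 75 + 10}{24} = D U + 7 \cdot \frac{1}{24} \left(-62\right) = D U + 7 \left(- \frac{31}{12}\right) = D U - \frac{217}{12} = - \frac{217}{12} + D U$)
$B{\left(-8,P{\left(-10 \right)} \right)} - 45234 = \left(- \frac{217}{12} - -120\right) - 45234 = \left(- \frac{217}{12} + 120\right) - 45234 = \frac{1223}{12} - 45234 = - \frac{541585}{12}$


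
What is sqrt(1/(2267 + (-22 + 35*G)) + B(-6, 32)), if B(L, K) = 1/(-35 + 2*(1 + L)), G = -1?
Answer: I*sqrt(956930)/6630 ≈ 0.14755*I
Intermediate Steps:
B(L, K) = 1/(-33 + 2*L) (B(L, K) = 1/(-35 + (2 + 2*L)) = 1/(-33 + 2*L))
sqrt(1/(2267 + (-22 + 35*G)) + B(-6, 32)) = sqrt(1/(2267 + (-22 + 35*(-1))) + 1/(-33 + 2*(-6))) = sqrt(1/(2267 + (-22 - 35)) + 1/(-33 - 12)) = sqrt(1/(2267 - 57) + 1/(-45)) = sqrt(1/2210 - 1/45) = sqrt(-433/19890) = I*sqrt(956930)/6630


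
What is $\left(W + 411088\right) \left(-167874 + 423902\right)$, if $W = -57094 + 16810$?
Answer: $94936206512$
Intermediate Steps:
$W = -40284$
$\left(W + 411088\right) \left(-167874 + 423902\right) = \left(-40284 + 411088\right) \left(-167874 + 423902\right) = 370804 \cdot 256028 = 94936206512$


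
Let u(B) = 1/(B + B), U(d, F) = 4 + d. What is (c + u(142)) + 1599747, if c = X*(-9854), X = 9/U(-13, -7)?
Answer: 457126685/284 ≈ 1.6096e+6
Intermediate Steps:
X = -1 (X = 9/(4 - 13) = 9/(-9) = 9*(-1/9) = -1)
c = 9854 (c = -1*(-9854) = 9854)
u(B) = 1/(2*B)
(c + u(142)) + 1599747 = (9854 + (1/2)/142) + 1599747 = (9854 + (1/2)*(1/142)) + 1599747 = (9854 + 1/284) + 1599747 = 2798537/284 + 1599747 = 457126685/284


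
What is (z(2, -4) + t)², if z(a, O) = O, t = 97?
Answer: 8649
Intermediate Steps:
(z(2, -4) + t)² = (-4 + 97)² = 93² = 8649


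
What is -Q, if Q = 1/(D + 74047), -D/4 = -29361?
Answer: -1/191491 ≈ -5.2222e-6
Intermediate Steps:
D = 117444 (D = -4*(-29361) = 117444)
Q = 1/191491 (Q = 1/(117444 + 74047) = 1/191491 ≈ 5.2222e-6)
-Q = -1*1/191491 = -1/191491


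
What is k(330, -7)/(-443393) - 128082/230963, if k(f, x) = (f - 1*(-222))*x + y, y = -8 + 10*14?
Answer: -55928708310/102407377459 ≈ -0.54614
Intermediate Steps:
y = 132 (y = -8 + 140 = 132)
k(f, x) = 132 + x*(222 + f) (k(f, x) = (f - 1*(-222))*x + 132 = (f + 222)*x + 132 = (222 + f)*x + 132 = x*(222 + f) + 132 = 132 + x*(222 + f))
k(330, -7)/(-443393) - 128082/230963 = (132 + 222*(-7) + 330*(-7))/(-443393) - 128082/230963 = (132 - 1554 - 2310)*(-1/443393) - 128082*1/230963 = -3732*(-1/443393) - 128082/230963 = 3732/443393 - 128082/230963 = -55928708310/102407377459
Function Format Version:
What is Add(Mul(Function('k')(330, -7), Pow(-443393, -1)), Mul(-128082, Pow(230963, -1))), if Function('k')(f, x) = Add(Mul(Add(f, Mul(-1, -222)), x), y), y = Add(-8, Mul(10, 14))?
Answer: Rational(-55928708310, 102407377459) ≈ -0.54614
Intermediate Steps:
y = 132 (y = Add(-8, 140) = 132)
Function('k')(f, x) = Add(132, Mul(x, Add(222, f))) (Function('k')(f, x) = Add(Mul(Add(f, Mul(-1, -222)), x), 132) = Add(Mul(Add(f, 222), x), 132) = Add(Mul(Add(222, f), x), 132) = Add(Mul(x, Add(222, f)), 132) = Add(132, Mul(x, Add(222, f))))
Add(Mul(Function('k')(330, -7), Pow(-443393, -1)), Mul(-128082, Pow(230963, -1))) = Add(Mul(Add(132, Mul(222, -7), Mul(330, -7)), Pow(-443393, -1)), Mul(-128082, Pow(230963, -1))) = Add(Mul(Add(132, -1554, -2310), Rational(-1, 443393)), Mul(-128082, Rational(1, 230963))) = Add(Mul(-3732, Rational(-1, 443393)), Rational(-128082, 230963)) = Add(Rational(3732, 443393), Rational(-128082, 230963)) = Rational(-55928708310, 102407377459)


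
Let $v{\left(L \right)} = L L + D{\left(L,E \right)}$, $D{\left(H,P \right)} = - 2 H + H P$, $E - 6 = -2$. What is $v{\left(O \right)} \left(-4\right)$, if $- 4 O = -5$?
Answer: $- \frac{65}{4} \approx -16.25$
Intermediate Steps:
$E = 4$ ($E = 6 - 2 = 4$)
$O = \frac{5}{4}$ ($O = \left(- \frac{1}{4}\right) \left(-5\right) = \frac{5}{4} \approx 1.25$)
$v{\left(L \right)} = L^{2} + 2 L$ ($v{\left(L \right)} = L L + L \left(-2 + 4\right) = L^{2} + L 2 = L^{2} + 2 L$)
$v{\left(O \right)} \left(-4\right) = \frac{5 \left(2 + \frac{5}{4}\right)}{4} \left(-4\right) = \frac{5}{4} \cdot \frac{13}{4} \left(-4\right) = \frac{65}{16} \left(-4\right) = - \frac{65}{4}$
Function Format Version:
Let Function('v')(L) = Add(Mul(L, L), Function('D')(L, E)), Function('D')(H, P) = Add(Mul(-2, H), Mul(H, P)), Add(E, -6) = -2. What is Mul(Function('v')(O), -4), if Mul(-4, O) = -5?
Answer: Rational(-65, 4) ≈ -16.250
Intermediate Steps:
E = 4 (E = Add(6, -2) = 4)
O = Rational(5, 4) (O = Mul(Rational(-1, 4), -5) = Rational(5, 4) ≈ 1.2500)
Function('v')(L) = Add(Pow(L, 2), Mul(2, L)) (Function('v')(L) = Add(Mul(L, L), Mul(L, Add(-2, 4))) = Add(Pow(L, 2), Mul(L, 2)) = Add(Pow(L, 2), Mul(2, L)))
Mul(Function('v')(O), -4) = Mul(Mul(Rational(5, 4), Add(2, Rational(5, 4))), -4) = Mul(Mul(Rational(5, 4), Rational(13, 4)), -4) = Mul(Rational(65, 16), -4) = Rational(-65, 4)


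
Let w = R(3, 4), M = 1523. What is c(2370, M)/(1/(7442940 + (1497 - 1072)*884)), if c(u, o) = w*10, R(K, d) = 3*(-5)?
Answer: -1172796000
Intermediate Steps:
R(K, d) = -15
w = -15
c(u, o) = -150 (c(u, o) = -15*10 = -150)
c(2370, M)/(1/(7442940 + (1497 - 1072)*884)) = -150/(1/(7442940 + (1497 - 1072)*884)) = -150/(1/(7442940 + 425*884)) = -150/(1/(7442940 + 375700)) = -150/(1/7818640) = -150/1/7818640 = -150*7818640 = -1172796000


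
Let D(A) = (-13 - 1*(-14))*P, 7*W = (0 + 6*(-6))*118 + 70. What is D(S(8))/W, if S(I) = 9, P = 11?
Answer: -77/4178 ≈ -0.018430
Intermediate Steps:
W = -4178/7 (W = ((0 + 6*(-6))*118 + 70)/7 = ((0 - 36)*118 + 70)/7 = (-36*118 + 70)/7 = (-4248 + 70)/7 = (⅐)*(-4178) = -4178/7 ≈ -596.86)
D(A) = 11 (D(A) = (-13 - 1*(-14))*11 = (-13 + 14)*11 = 1*11 = 11)
D(S(8))/W = 11/(-4178/7) = 11*(-7/4178) = -77/4178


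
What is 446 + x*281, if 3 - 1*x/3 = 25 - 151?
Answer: 109193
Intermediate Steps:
x = 387 (x = 9 - 3*(25 - 151) = 9 - 3*(-126) = 9 + 378 = 387)
446 + x*281 = 446 + 387*281 = 446 + 108747 = 109193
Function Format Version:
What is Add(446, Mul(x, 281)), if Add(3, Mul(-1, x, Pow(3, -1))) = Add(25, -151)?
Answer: 109193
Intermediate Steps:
x = 387 (x = Add(9, Mul(-3, Add(25, -151))) = Add(9, Mul(-3, -126)) = Add(9, 378) = 387)
Add(446, Mul(x, 281)) = Add(446, Mul(387, 281)) = Add(446, 108747) = 109193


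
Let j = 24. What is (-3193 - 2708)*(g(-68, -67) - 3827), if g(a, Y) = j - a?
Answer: 22040235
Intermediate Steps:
g(a, Y) = 24 - a
(-3193 - 2708)*(g(-68, -67) - 3827) = (-3193 - 2708)*((24 - 1*(-68)) - 3827) = -5901*((24 + 68) - 3827) = -5901*(92 - 3827) = -5901*(-3735) = 22040235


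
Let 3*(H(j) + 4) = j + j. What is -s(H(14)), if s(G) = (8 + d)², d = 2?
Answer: -100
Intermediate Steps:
H(j) = -4 + 2*j/3 (H(j) = -4 + (j + j)/3 = -4 + (2*j)/3 = -4 + 2*j/3)
s(G) = 100 (s(G) = (8 + 2)² = 10² = 100)
-s(H(14)) = -1*100 = -100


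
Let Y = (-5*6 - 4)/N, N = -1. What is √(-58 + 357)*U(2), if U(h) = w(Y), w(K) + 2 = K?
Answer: 32*√299 ≈ 553.33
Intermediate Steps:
Y = 34 (Y = (-5*6 - 4)/(-1) = (-30 - 4)*(-1) = -34*(-1) = 34)
w(K) = -2 + K
U(h) = 32 (U(h) = -2 + 34 = 32)
√(-58 + 357)*U(2) = √(-58 + 357)*32 = √299*32 = 32*√299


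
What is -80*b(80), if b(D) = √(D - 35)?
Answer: -240*√5 ≈ -536.66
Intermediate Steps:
b(D) = √(-35 + D)
-80*b(80) = -80*√(-35 + 80) = -240*√5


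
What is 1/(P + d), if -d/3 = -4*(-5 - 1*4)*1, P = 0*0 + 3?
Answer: -1/105 ≈ -0.0095238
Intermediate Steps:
P = 3 (P = 0 + 3 = 3)
d = -108 (d = -3*(-4*(-5 - 1*4)) = -3*(-4*(-5 - 4)) = -3*(-4*(-9)) = -108 ≈ -108.00)
1/(P + d) = 1/(3 - 108) = 1/(-105) = -1/105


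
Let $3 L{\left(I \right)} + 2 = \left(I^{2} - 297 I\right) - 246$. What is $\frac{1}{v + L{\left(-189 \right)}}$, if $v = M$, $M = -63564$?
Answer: $- \frac{3}{99086} \approx -3.0277 \cdot 10^{-5}$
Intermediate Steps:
$v = -63564$
$L{\left(I \right)} = - \frac{248}{3} - 99 I + \frac{I^{2}}{3}$ ($L{\left(I \right)} = - \frac{2}{3} + \frac{\left(I^{2} - 297 I\right) - 246}{3} = - \frac{2}{3} + \frac{-246 + I^{2} - 297 I}{3} = - \frac{2}{3} - \left(82 + 99 I - \frac{I^{2}}{3}\right) = - \frac{248}{3} - 99 I + \frac{I^{2}}{3}$)
$\frac{1}{v + L{\left(-189 \right)}} = \frac{1}{-63564 - \left(- \frac{55885}{3} - 11907\right)} = \frac{1}{-63564 + \left(- \frac{248}{3} + 18711 + \frac{1}{3} \cdot 35721\right)} = \frac{1}{-63564 + \left(- \frac{248}{3} + 18711 + 11907\right)} = \frac{1}{-63564 + \frac{91606}{3}} = \frac{1}{- \frac{99086}{3}} = - \frac{3}{99086}$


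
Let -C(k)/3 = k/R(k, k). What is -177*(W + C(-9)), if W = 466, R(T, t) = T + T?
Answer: -164433/2 ≈ -82217.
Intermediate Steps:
R(T, t) = 2*T
C(k) = -3/2 (C(k) = -3*k/(2*k) = -3*k*1/(2*k) = -3*½ = -3/2)
-177*(W + C(-9)) = -177*(466 - 3/2) = -177*929/2 = -164433/2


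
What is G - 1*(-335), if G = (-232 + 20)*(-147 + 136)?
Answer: 2667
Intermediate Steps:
G = 2332 (G = -212*(-11) = 2332)
G - 1*(-335) = 2332 - 1*(-335) = 2332 + 335 = 2667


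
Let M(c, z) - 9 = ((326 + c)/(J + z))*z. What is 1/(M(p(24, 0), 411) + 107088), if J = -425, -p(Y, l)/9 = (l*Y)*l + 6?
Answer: 7/693783 ≈ 1.0090e-5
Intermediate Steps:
p(Y, l) = -54 - 9*Y*l² (p(Y, l) = -9*((l*Y)*l + 6) = -9*((Y*l)*l + 6) = -9*(Y*l² + 6) = -9*(6 + Y*l²) = -54 - 9*Y*l²)
M(c, z) = 9 + z*(326 + c)/(-425 + z) (M(c, z) = 9 + ((326 + c)/(-425 + z))*z = 9 + z*(326 + c)/(-425 + z))
1/(M(p(24, 0), 411) + 107088) = 1/((-3825 + 335*411 + (-54 - 9*24*0²)*411)/(-425 + 411) + 107088) = 1/((-3825 + 137685 + (-54 - 9*24*0)*411)/(-14) + 107088) = 1/(-(-3825 + 137685 + (-54 + 0)*411)/14 + 107088) = 1/(-(-3825 + 137685 - 54*411)/14 + 107088) = 1/(-(-3825 + 137685 - 22194)/14 + 107088) = 1/(-1/14*111666 + 107088) = 1/(-55833/7 + 107088) = 1/(693783/7) = 7/693783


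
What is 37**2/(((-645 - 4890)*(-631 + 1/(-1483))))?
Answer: 2030227/5179509090 ≈ 0.00039197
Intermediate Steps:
37**2/(((-645 - 4890)*(-631 + 1/(-1483)))) = 1369/((-5535*(-631 - 1/1483))) = 1369/((-5535*(-935774/1483))) = 1369/(5179509090/1483) = 1369*(1483/5179509090) = 2030227/5179509090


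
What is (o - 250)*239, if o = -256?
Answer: -120934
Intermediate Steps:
(o - 250)*239 = (-256 - 250)*239 = -506*239 = -120934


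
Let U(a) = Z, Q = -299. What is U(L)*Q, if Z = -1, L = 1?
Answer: 299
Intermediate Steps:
U(a) = -1
U(L)*Q = -1*(-299) = 299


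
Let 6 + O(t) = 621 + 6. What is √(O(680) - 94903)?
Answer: I*√94282 ≈ 307.05*I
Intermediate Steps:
O(t) = 621 (O(t) = -6 + (621 + 6) = -6 + 627 = 621)
√(O(680) - 94903) = √(621 - 94903) = √(-94282) = I*√94282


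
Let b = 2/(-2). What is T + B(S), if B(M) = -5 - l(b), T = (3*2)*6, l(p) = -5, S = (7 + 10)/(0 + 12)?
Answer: 36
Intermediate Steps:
S = 17/12 ≈ 1.4167
b = -1 (b = 2*(-½) = -1)
T = 36 (T = 6*6 = 36)
B(M) = 0 (B(M) = -5 - 1*(-5) = -5 + 5 = 0)
T + B(S) = 36 + 0 = 36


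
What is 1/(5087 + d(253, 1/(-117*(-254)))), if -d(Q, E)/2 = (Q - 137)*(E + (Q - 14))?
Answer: -14859/748314215 ≈ -1.9857e-5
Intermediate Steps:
d(Q, E) = -2*(-137 + Q)*(-14 + E + Q) (d(Q, E) = -2*(Q - 137)*(E + (Q - 14)) = -2*(-137 + Q)*(E + (-14 + Q)) = -2*(-137 + Q)*(-14 + E + Q))
1/(5087 + d(253, 1/(-117*(-254)))) = 1/(5087 + (-3836 - 2*253² + 274*(1/(-117*(-254))) + 302*253 - 2*1/(-117*(-254))*253)) = 1/(5087 + (-3836 - 2*64009 + 274*(-1/117*(-1/254)) + 76406 - 2*(-1/117*(-1/254))*253)) = 1/(5087 + (-3836 - 128018 + 274*(1/29718) + 76406 - 2*1/29718*253)) = 1/(5087 + (-3836 - 128018 + 137/14859 + 76406 - 253/14859)) = 1/(5087 - 823901948/14859) = 1/(-748314215/14859) = -14859/748314215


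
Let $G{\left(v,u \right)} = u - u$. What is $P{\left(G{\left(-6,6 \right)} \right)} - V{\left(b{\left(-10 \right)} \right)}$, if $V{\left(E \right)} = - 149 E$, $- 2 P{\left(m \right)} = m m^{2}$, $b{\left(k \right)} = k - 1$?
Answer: $-1639$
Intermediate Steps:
$b{\left(k \right)} = -1 + k$
$G{\left(v,u \right)} = 0$
$P{\left(m \right)} = - \frac{m^{3}}{2}$ ($P{\left(m \right)} = - \frac{m m^{2}}{2} = - \frac{m^{3}}{2}$)
$P{\left(G{\left(-6,6 \right)} \right)} - V{\left(b{\left(-10 \right)} \right)} = - \frac{0^{3}}{2} - - 149 \left(-1 - 10\right) = \left(- \frac{1}{2}\right) 0 - \left(-149\right) \left(-11\right) = 0 - 1639 = -1639$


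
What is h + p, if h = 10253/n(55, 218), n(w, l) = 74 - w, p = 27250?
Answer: 528003/19 ≈ 27790.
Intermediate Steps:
h = 10253/19 (h = 10253/(74 - 1*55) = 10253/(74 - 55) = 10253/19 ≈ 539.63)
h + p = 10253/19 + 27250 = 528003/19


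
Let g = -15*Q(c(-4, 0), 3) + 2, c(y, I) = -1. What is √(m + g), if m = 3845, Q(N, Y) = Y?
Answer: √3802 ≈ 61.660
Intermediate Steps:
g = -43 (g = -15*3 + 2 = -45 + 2 = -43)
√(m + g) = √(3845 - 43) = √3802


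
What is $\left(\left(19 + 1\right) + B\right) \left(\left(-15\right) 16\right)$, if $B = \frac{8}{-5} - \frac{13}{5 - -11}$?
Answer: $-4221$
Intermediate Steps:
$B = - \frac{193}{80}$ ($B = 8 \left(- \frac{1}{5}\right) - \frac{13}{5 + 11} = - \frac{8}{5} - \frac{13}{16} = - \frac{193}{80} \approx -2.4125$)
$\left(\left(19 + 1\right) + B\right) \left(\left(-15\right) 16\right) = \left(\left(19 + 1\right) - \frac{193}{80}\right) \left(\left(-15\right) 16\right) = \left(20 - \frac{193}{80}\right) \left(-240\right) = \frac{1407}{80} \left(-240\right) = -4221$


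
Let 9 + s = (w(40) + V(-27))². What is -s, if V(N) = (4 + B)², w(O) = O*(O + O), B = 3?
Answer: -10555992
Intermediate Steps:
w(O) = 2*O² (w(O) = O*(2*O) = 2*O²)
V(N) = 49 (V(N) = (4 + 3)² = 7² = 49)
s = 10555992 (s = -9 + (2*40² + 49)² = -9 + (2*1600 + 49)² = -9 + (3200 + 49)² = -9 + 3249² = -9 + 10556001 = 10555992)
-s = -1*10555992 = -10555992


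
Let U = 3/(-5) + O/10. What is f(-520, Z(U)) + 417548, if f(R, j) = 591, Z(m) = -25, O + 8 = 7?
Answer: 418139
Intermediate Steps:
O = -1 (O = -8 + 7 = -1)
U = -7/10 (U = 3/(-5) - 1/10 = 3*(-⅕) - 1*⅒ = -⅗ - ⅒ = -7/10 ≈ -0.70000)
f(-520, Z(U)) + 417548 = 591 + 417548 = 418139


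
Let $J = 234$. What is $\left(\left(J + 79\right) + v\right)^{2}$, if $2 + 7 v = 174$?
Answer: $\frac{5583769}{49} \approx 1.1395 \cdot 10^{5}$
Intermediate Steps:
$v = \frac{172}{7}$ ($v = - \frac{2}{7} + \frac{1}{7} \cdot 174 = - \frac{2}{7} + \frac{174}{7} = \frac{172}{7} \approx 24.571$)
$\left(\left(J + 79\right) + v\right)^{2} = \left(\left(234 + 79\right) + \frac{172}{7}\right)^{2} = \left(313 + \frac{172}{7}\right)^{2} = \left(\frac{2363}{7}\right)^{2} = \frac{5583769}{49}$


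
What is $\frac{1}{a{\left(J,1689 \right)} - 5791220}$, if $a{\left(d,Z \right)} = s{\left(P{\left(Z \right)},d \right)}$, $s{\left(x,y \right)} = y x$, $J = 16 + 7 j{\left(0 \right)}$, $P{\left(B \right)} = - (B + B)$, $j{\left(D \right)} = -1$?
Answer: $- \frac{1}{5821622} \approx -1.7177 \cdot 10^{-7}$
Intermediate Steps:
$P{\left(B \right)} = - 2 B$
$J = 9$ ($J = 16 + 7 \left(-1\right) = 16 - 7 = 9$)
$s{\left(x,y \right)} = x y$
$a{\left(d,Z \right)} = - 2 Z d$
$\frac{1}{a{\left(J,1689 \right)} - 5791220} = \frac{1}{\left(-2\right) 1689 \cdot 9 - 5791220} = \frac{1}{-30402 - 5791220} = \frac{1}{-5821622} = - \frac{1}{5821622}$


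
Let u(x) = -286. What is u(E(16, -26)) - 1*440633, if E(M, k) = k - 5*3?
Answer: -440919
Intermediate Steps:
E(M, k) = -15 + k (E(M, k) = k - 15 = -15 + k)
u(E(16, -26)) - 1*440633 = -286 - 1*440633 = -286 - 440633 = -440919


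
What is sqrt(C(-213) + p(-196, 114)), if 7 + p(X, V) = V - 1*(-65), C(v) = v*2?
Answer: I*sqrt(254) ≈ 15.937*I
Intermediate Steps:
C(v) = 2*v
p(X, V) = 58 + V (p(X, V) = -7 + (V - 1*(-65)) = -7 + (V + 65) = -7 + (65 + V) = 58 + V)
sqrt(C(-213) + p(-196, 114)) = sqrt(2*(-213) + (58 + 114)) = sqrt(-426 + 172) = sqrt(-254) = I*sqrt(254)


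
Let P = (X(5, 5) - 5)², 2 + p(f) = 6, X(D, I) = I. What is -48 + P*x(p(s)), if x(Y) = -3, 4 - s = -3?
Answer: -48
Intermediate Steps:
s = 7 (s = 4 - 1*(-3) = 4 + 3 = 7)
p(f) = 4 (p(f) = -2 + 6 = 4)
P = 0 (P = (5 - 5)² = 0² = 0)
-48 + P*x(p(s)) = -48 + 0*(-3) = -48 + 0 = -48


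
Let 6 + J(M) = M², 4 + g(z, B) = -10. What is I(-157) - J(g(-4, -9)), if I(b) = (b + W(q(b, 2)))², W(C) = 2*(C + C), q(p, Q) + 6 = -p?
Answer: 199619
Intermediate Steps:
q(p, Q) = -6 - p
W(C) = 4*C (W(C) = 2*(2*C) = 4*C)
I(b) = (-24 - 3*b)² (I(b) = (b + 4*(-6 - b))² = (b + (-24 - 4*b))² = (-24 - 3*b)²)
g(z, B) = -14 (g(z, B) = -4 - 10 = -14)
J(M) = -6 + M²
I(-157) - J(g(-4, -9)) = 9*(8 - 157)² - (-6 + (-14)²) = 9*(-149)² - (-6 + 196) = 9*22201 - 1*190 = 199809 - 190 = 199619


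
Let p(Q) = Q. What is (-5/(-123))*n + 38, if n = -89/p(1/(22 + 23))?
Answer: -5117/41 ≈ -124.80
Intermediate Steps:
n = -4005 (n = -89/(1/(22 + 23)) = -89/(1/45) = -89/1/45 = -89*45 = -4005)
(-5/(-123))*n + 38 = -5/(-123)*(-4005) + 38 = -5*(-1/123)*(-4005) + 38 = (5/123)*(-4005) + 38 = -6675/41 + 38 = -5117/41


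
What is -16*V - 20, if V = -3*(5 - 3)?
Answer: 76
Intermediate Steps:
V = -6 (V = -3*2 = -6)
-16*V - 20 = -16*(-6) - 20 = 96 - 20 = 76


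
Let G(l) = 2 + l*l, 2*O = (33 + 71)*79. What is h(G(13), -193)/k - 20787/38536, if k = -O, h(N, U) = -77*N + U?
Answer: 107361991/39576472 ≈ 2.7128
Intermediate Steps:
O = 4108 (O = ((33 + 71)*79)/2 = (104*79)/2 = (½)*8216 = 4108)
G(l) = 2 + l²
h(N, U) = U - 77*N
k = -4108 (k = -1*4108 = -4108)
h(G(13), -193)/k - 20787/38536 = (-193 - 77*(2 + 13²))/(-4108) - 20787/38536 = (-193 - 77*(2 + 169))*(-1/4108) - 20787*1/38536 = (-193 - 77*171)*(-1/4108) - 20787/38536 = (-193 - 13167)*(-1/4108) - 20787/38536 = -13360*(-1/4108) - 20787/38536 = 3340/1027 - 20787/38536 = 107361991/39576472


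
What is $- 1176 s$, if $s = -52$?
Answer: $61152$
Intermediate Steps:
$- 1176 s = \left(-1176\right) \left(-52\right) = 61152$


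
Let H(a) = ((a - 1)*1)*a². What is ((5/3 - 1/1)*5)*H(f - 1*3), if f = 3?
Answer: 0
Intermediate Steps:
H(a) = a²*(-1 + a) (H(a) = ((-1 + a)*1)*a² = (-1 + a)*a² = a²*(-1 + a))
((5/3 - 1/1)*5)*H(f - 1*3) = ((5/3 - 1/1)*5)*((3 - 1*3)²*(-1 + (3 - 1*3))) = ((5*(⅓) - 1*1)*5)*((3 - 3)²*(-1 + (3 - 3))) = ((5/3 - 1)*5)*(0²*(-1 + 0)) = ((⅔)*5)*(0*(-1)) = (10/3)*0 = 0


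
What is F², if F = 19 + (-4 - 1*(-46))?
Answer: 3721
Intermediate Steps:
F = 61 (F = 19 + (-4 + 46) = 19 + 42 = 61)
F² = 61² = 3721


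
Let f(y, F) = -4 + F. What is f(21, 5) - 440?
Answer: -439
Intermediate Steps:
f(21, 5) - 440 = (-4 + 5) - 440 = 1 - 440 = -439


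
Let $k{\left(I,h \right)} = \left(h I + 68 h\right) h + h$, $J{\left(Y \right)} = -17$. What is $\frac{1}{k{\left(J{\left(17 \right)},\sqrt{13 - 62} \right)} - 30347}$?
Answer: $- \frac{32846}{1078859765} - \frac{7 i}{1078859765} \approx -3.0445 \cdot 10^{-5} - 6.4883 \cdot 10^{-9} i$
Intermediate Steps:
$k{\left(I,h \right)} = h + h \left(68 h + I h\right)$ ($k{\left(I,h \right)} = \left(I h + 68 h\right) h + h = \left(68 h + I h\right) h + h = h \left(68 h + I h\right) + h = h + h \left(68 h + I h\right)$)
$\frac{1}{k{\left(J{\left(17 \right)},\sqrt{13 - 62} \right)} - 30347} = \frac{1}{\sqrt{13 - 62} \left(1 + 68 \sqrt{13 - 62} - 17 \sqrt{13 - 62}\right) - 30347} = \frac{1}{\sqrt{-49} \left(1 + 68 \sqrt{-49} - 17 \sqrt{-49}\right) - 30347} = \frac{1}{7 i \left(1 + 68 \cdot 7 i - 17 \cdot 7 i\right) - 30347} = \frac{1}{7 i \left(1 + 476 i - 119 i\right) - 30347} = \frac{1}{7 i \left(1 + 357 i\right) - 30347} = \frac{1}{-30347 + 7 i \left(1 + 357 i\right)}$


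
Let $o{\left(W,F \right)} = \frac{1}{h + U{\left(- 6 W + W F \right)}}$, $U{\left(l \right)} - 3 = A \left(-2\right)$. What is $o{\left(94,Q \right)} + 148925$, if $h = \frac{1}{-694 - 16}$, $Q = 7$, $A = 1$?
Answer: $\frac{105588535}{709} \approx 1.4893 \cdot 10^{5}$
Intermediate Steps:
$U{\left(l \right)} = 1$ ($U{\left(l \right)} = 3 + 1 \left(-2\right) = 3 - 2 = 1$)
$h = - \frac{1}{710}$ ($h = \frac{1}{-710} = - \frac{1}{710} \approx -0.0014085$)
$o{\left(W,F \right)} = \frac{710}{709}$ ($o{\left(W,F \right)} = \frac{1}{- \frac{1}{710} + 1} = \frac{1}{\frac{709}{710}} = \frac{710}{709}$)
$o{\left(94,Q \right)} + 148925 = \frac{710}{709} + 148925 = \frac{105588535}{709}$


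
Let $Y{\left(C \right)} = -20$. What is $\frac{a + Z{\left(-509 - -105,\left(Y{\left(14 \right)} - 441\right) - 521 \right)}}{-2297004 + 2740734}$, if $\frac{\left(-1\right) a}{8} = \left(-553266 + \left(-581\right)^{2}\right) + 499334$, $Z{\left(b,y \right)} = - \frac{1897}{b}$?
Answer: $- \frac{916687031}{179266920} \approx -5.1135$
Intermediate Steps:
$a = -2269032$ ($a = - 8 \left(\left(-553266 + \left(-581\right)^{2}\right) + 499334\right) = - 8 \left(\left(-553266 + 337561\right) + 499334\right) = - 8 \left(-215705 + 499334\right) = \left(-8\right) 283629 = -2269032$)
$\frac{a + Z{\left(-509 - -105,\left(Y{\left(14 \right)} - 441\right) - 521 \right)}}{-2297004 + 2740734} = \frac{-2269032 - \frac{1897}{-509 - -105}}{-2297004 + 2740734} = \frac{-2269032 - \frac{1897}{-509 + 105}}{443730} = \left(-2269032 - \frac{1897}{-404}\right) \frac{1}{443730} = \left(-2269032 - - \frac{1897}{404}\right) \frac{1}{443730} = \left(-2269032 + \frac{1897}{404}\right) \frac{1}{443730} = \left(- \frac{916687031}{404}\right) \frac{1}{443730} = - \frac{916687031}{179266920}$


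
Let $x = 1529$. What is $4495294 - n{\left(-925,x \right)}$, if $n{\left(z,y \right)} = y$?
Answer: $4493765$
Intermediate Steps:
$4495294 - n{\left(-925,x \right)} = 4495294 - 1529 = 4493765$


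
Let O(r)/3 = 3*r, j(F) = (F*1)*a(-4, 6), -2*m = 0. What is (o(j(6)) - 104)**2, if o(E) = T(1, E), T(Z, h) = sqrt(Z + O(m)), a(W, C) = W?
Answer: 10609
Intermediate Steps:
m = 0 (m = -1/2*0 = 0)
j(F) = -4*F (j(F) = (F*1)*(-4) = F*(-4) = -4*F)
O(r) = 9*r (O(r) = 3*(3*r) = 9*r)
T(Z, h) = sqrt(Z) (T(Z, h) = sqrt(Z + 9*0) = sqrt(Z + 0) = sqrt(Z))
o(E) = 1 (o(E) = sqrt(1) = 1)
(o(j(6)) - 104)**2 = (1 - 104)**2 = (-103)**2 = 10609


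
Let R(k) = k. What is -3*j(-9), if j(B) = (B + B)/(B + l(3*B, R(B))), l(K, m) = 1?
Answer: -27/4 ≈ -6.7500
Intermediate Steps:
j(B) = 2*B/(1 + B) (j(B) = (B + B)/(B + 1) = (2*B)/(1 + B) = 2*B/(1 + B))
-3*j(-9) = -6*(-9)/(1 - 9) = -6*(-9)/(-8) = -6*(-9)*(-1)/8 = -3*9/4 = -27/4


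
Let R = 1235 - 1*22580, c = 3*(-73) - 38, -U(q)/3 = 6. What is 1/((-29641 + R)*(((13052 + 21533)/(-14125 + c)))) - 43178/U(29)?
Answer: 19034490383264/7935078645 ≈ 2398.8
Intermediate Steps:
U(q) = -18 (U(q) = -3*6 = -18)
c = -257 (c = -219 - 38 = -257)
R = -21345 (R = 1235 - 22580 = -21345)
1/((-29641 + R)*(((13052 + 21533)/(-14125 + c)))) - 43178/U(29) = 1/((-29641 - 21345)*(((13052 + 21533)/(-14125 - 257)))) - 43178/(-18) = 1/((-50986)*((34585/(-14382)))) - 43178*(-1/18) = -1/(50986*(34585*(-1/14382))) + 21589/9 = -1/(50986*(-34585/14382)) + 21589/9 = -1/50986*(-14382/34585) + 21589/9 = 7191/881675405 + 21589/9 = 19034490383264/7935078645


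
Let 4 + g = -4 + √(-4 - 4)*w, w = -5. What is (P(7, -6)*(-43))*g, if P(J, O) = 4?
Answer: 1376 + 1720*I*√2 ≈ 1376.0 + 2432.4*I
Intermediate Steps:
g = -8 - 10*I*√2 (g = -4 + (-4 + √(-4 - 4)*(-5)) = -4 + (-4 + √(-8)*(-5)) = -4 + (-4 + (2*I*√2)*(-5)) = -4 + (-4 - 10*I*√2) = -8 - 10*I*√2 ≈ -8.0 - 14.142*I)
(P(7, -6)*(-43))*g = (4*(-43))*(-8 - 10*I*√2) = -172*(-8 - 10*I*√2) = 1376 + 1720*I*√2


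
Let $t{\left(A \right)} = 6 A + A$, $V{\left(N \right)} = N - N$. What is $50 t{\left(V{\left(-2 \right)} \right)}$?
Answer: $0$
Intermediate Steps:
$V{\left(N \right)} = 0$
$t{\left(A \right)} = 7 A$
$50 t{\left(V{\left(-2 \right)} \right)} = 50 \cdot 7 \cdot 0 = 50 \cdot 0 = 0$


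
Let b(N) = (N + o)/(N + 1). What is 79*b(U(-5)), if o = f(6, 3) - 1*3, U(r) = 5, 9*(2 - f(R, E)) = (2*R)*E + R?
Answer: -79/9 ≈ -8.7778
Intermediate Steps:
f(R, E) = 2 - R/9 - 2*E*R/9 (f(R, E) = 2 - ((2*R)*E + R)/9 = 2 - (2*E*R + R)/9 = 2 - (R + 2*E*R)/9 = 2 + (-R/9 - 2*E*R/9) = 2 - R/9 - 2*E*R/9)
o = -17/3 (o = (2 - ⅑*6 - 2/9*3*6) - 1*3 = (2 - ⅔ - 4) - 3 = -8/3 - 3 = -17/3 ≈ -5.6667)
b(N) = (-17/3 + N)/(1 + N) (b(N) = (N - 17/3)/(N + 1) = (-17/3 + N)/(1 + N))
79*b(U(-5)) = 79*((-17/3 + 5)/(1 + 5)) = 79*(-⅔/6) = 79*((⅙)*(-⅔)) = 79*(-⅑) = -79/9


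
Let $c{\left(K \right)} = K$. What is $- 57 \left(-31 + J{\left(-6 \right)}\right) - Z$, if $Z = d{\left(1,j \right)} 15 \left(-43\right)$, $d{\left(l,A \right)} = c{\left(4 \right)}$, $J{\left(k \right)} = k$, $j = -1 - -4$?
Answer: $4689$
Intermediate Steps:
$j = 3$ ($j = -1 + 4 = 3$)
$d{\left(l,A \right)} = 4$
$Z = -2580$ ($Z = 4 \cdot 15 \left(-43\right) = 60 \left(-43\right) = -2580$)
$- 57 \left(-31 + J{\left(-6 \right)}\right) - Z = - 57 \left(-31 - 6\right) - -2580 = \left(-57\right) \left(-37\right) + 2580 = 2109 + 2580 = 4689$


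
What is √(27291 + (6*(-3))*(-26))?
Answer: √27759 ≈ 166.61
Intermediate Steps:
√(27291 + (6*(-3))*(-26)) = √(27291 - 18*(-26)) = √(27291 + 468) = √27759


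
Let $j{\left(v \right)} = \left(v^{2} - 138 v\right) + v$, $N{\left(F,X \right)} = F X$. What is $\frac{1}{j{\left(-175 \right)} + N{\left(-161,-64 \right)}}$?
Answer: $\frac{1}{64904} \approx 1.5407 \cdot 10^{-5}$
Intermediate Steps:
$j{\left(v \right)} = v^{2} - 137 v$
$\frac{1}{j{\left(-175 \right)} + N{\left(-161,-64 \right)}} = \frac{1}{- 175 \left(-137 - 175\right) - -10304} = \frac{1}{\left(-175\right) \left(-312\right) + 10304} = \frac{1}{54600 + 10304} = \frac{1}{64904}$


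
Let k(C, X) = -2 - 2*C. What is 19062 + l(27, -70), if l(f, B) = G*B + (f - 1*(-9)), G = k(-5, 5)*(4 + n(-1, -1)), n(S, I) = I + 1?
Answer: 16858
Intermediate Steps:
n(S, I) = 1 + I
G = 32 (G = (-2 - 2*(-5))*(4 + (1 - 1)) = (-2 + 10)*(4 + 0) = 8*4 = 32)
l(f, B) = 9 + f + 32*B (l(f, B) = 32*B + (f - 1*(-9)) = 32*B + (f + 9) = 32*B + (9 + f) = 9 + f + 32*B)
19062 + l(27, -70) = 19062 + (9 + 27 + 32*(-70)) = 19062 + (9 + 27 - 2240) = 19062 - 2204 = 16858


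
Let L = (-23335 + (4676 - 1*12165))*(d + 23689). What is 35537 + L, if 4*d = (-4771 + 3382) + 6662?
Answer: -770787937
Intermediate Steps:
d = 5273/4 (d = ((-4771 + 3382) + 6662)/4 = (-1389 + 6662)/4 = (1/4)*5273 = 5273/4 ≈ 1318.3)
L = -770823474 (L = (-23335 + (4676 - 1*12165))*(5273/4 + 23689) = (-23335 + (4676 - 12165))*(100029/4) = (-23335 - 7489)*(100029/4) = -30824*100029/4 = -770823474)
35537 + L = 35537 - 770823474 = -770787937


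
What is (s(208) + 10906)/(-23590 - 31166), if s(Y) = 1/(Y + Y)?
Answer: -1512299/7592832 ≈ -0.19917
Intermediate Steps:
s(Y) = 1/(2*Y)
(s(208) + 10906)/(-23590 - 31166) = ((½)/208 + 10906)/(-23590 - 31166) = ((½)*(1/208) + 10906)/(-54756) = (1/416 + 10906)*(-1/54756) = (4536897/416)*(-1/54756) = -1512299/7592832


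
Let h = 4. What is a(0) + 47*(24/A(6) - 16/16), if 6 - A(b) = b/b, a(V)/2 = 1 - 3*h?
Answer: 783/5 ≈ 156.60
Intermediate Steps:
a(V) = -22 (a(V) = 2*(1 - 3*4) = 2*(1 - 12) = 2*(-11) = -22)
A(b) = 5 (A(b) = 6 - b/b = 6 - 1*1 = 6 - 1 = 5)
a(0) + 47*(24/A(6) - 16/16) = -22 + 47*(24/5 - 16/16) = -22 + 47*(24*(1/5) - 16*1/16) = -22 + 47*(24/5 - 1) = -22 + 47*(19/5) = -22 + 893/5 = 783/5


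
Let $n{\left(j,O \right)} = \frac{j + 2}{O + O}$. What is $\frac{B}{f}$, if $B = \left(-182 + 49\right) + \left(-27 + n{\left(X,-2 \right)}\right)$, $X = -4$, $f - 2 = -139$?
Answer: $\frac{319}{274} \approx 1.1642$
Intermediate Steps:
$f = -137$ ($f = 2 - 139 = -137$)
$n{\left(j,O \right)} = \frac{2 + j}{2 O}$
$B = - \frac{319}{2}$ ($B = \left(-182 + 49\right) - \left(27 - \frac{2 - 4}{2 \left(-2\right)}\right) = -133 - \left(27 + \frac{1}{4} \left(-2\right)\right) = -133 + \left(-27 + \frac{1}{2}\right) = -133 - \frac{53}{2} = - \frac{319}{2} \approx -159.5$)
$\frac{B}{f} = - \frac{319}{2 \left(-137\right)} = \left(- \frac{319}{2}\right) \left(- \frac{1}{137}\right) = \frac{319}{274}$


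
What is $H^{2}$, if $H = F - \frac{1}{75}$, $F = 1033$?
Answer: $\frac{6002220676}{5625} \approx 1.0671 \cdot 10^{6}$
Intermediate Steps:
$H = \frac{77474}{75}$ ($H = 1033 - \frac{1}{75} = \frac{77474}{75} \approx 1033.0$)
$H^{2} = \left(\frac{77474}{75}\right)^{2} = \frac{6002220676}{5625}$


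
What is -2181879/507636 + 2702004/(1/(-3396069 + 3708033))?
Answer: 805839144914227/956 ≈ 8.4293e+11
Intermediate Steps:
-2181879/507636 + 2702004/(1/(-3396069 + 3708033)) = -2181879*1/507636 + 2702004/(1/311964) = -4109/956 + 2702004/(1/311964) = -4109/956 + 2702004*311964 = -4109/956 + 842927975856 = 805839144914227/956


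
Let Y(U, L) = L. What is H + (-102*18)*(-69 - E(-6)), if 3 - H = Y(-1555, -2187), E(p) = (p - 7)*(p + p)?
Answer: 415290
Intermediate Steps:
E(p) = 2*p*(-7 + p) (E(p) = (-7 + p)*(2*p) = 2*p*(-7 + p))
H = 2190 (H = 3 - 1*(-2187) = 3 + 2187 = 2190)
H + (-102*18)*(-69 - E(-6)) = 2190 + (-102*18)*(-69 - 2*(-6)*(-7 - 6)) = 2190 - 1836*(-69 - 2*(-6)*(-13)) = 2190 - 1836*(-69 - 1*156) = 2190 - 1836*(-69 - 156) = 2190 - 1836*(-225) = 2190 + 413100 = 415290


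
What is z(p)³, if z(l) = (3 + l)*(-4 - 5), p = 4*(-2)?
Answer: 91125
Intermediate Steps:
p = -8
z(l) = -27 - 9*l (z(l) = (3 + l)*(-9) = -27 - 9*l)
z(p)³ = (-27 - 9*(-8))³ = (-27 + 72)³ = 45³ = 91125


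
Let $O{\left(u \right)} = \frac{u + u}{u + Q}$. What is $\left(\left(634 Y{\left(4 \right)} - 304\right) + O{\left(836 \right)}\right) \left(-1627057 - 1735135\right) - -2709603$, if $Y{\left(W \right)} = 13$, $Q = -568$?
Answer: $- \frac{1789392219287}{67} \approx -2.6707 \cdot 10^{10}$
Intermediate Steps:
$O{\left(u \right)} = \frac{2 u}{-568 + u}$ ($O{\left(u \right)} = \frac{u + u}{u - 568} = \frac{2 u}{-568 + u}$)
$\left(\left(634 Y{\left(4 \right)} - 304\right) + O{\left(836 \right)}\right) \left(-1627057 - 1735135\right) - -2709603 = \left(\left(634 \cdot 13 - 304\right) + 2 \cdot 836 \frac{1}{-568 + 836}\right) \left(-1627057 - 1735135\right) - -2709603 = \left(\left(8242 - 304\right) + 2 \cdot 836 \cdot \frac{1}{268}\right) \left(-3362192\right) + 2709603 = \left(7938 + 2 \cdot 836 \cdot \frac{1}{268}\right) \left(-3362192\right) + 2709603 = \left(7938 + \frac{418}{67}\right) \left(-3362192\right) + 2709603 = \frac{532264}{67} \left(-3362192\right) + 2709603 = - \frac{1789573762688}{67} + 2709603 = - \frac{1789392219287}{67}$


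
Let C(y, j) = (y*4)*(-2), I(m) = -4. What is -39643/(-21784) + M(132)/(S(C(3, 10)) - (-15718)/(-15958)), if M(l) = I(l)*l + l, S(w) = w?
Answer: 76733586521/4342749320 ≈ 17.669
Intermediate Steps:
C(y, j) = -8*y (C(y, j) = (4*y)*(-2) = -8*y)
M(l) = -3*l (M(l) = -4*l + l = -3*l)
-39643/(-21784) + M(132)/(S(C(3, 10)) - (-15718)/(-15958)) = -39643/(-21784) + (-3*132)/(-8*3 - (-15718)/(-15958)) = -39643*(-1/21784) - 396/(-24 - (-15718)*(-1)/15958) = 39643/21784 - 396/(-24 - 1*7859/7979) = 39643/21784 - 396/(-24 - 7859/7979) = 39643/21784 - 396/(-199355/7979) = 39643/21784 - 396*(-7979/199355) = 39643/21784 + 3159684/199355 = 76733586521/4342749320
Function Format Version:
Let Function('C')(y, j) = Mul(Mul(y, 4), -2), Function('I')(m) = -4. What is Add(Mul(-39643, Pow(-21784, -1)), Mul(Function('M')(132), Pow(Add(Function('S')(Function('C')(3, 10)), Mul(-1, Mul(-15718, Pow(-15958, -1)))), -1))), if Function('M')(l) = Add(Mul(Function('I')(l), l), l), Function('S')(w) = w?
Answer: Rational(76733586521, 4342749320) ≈ 17.669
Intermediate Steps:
Function('C')(y, j) = Mul(-8, y) (Function('C')(y, j) = Mul(Mul(4, y), -2) = Mul(-8, y))
Function('M')(l) = Mul(-3, l) (Function('M')(l) = Add(Mul(-4, l), l) = Mul(-3, l))
Add(Mul(-39643, Pow(-21784, -1)), Mul(Function('M')(132), Pow(Add(Function('S')(Function('C')(3, 10)), Mul(-1, Mul(-15718, Pow(-15958, -1)))), -1))) = Add(Mul(-39643, Pow(-21784, -1)), Mul(Mul(-3, 132), Pow(Add(Mul(-8, 3), Mul(-1, Mul(-15718, Pow(-15958, -1)))), -1))) = Add(Mul(-39643, Rational(-1, 21784)), Mul(-396, Pow(Add(-24, Mul(-1, Mul(-15718, Rational(-1, 15958)))), -1))) = Add(Rational(39643, 21784), Mul(-396, Pow(Add(-24, Mul(-1, Rational(7859, 7979))), -1))) = Add(Rational(39643, 21784), Mul(-396, Pow(Add(-24, Rational(-7859, 7979)), -1))) = Add(Rational(39643, 21784), Mul(-396, Pow(Rational(-199355, 7979), -1))) = Add(Rational(39643, 21784), Mul(-396, Rational(-7979, 199355))) = Add(Rational(39643, 21784), Rational(3159684, 199355)) = Rational(76733586521, 4342749320)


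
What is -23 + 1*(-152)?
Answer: -175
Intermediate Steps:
-23 + 1*(-152) = -23 - 152 = -175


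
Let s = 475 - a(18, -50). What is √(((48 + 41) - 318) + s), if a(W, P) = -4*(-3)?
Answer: 3*√26 ≈ 15.297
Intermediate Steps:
a(W, P) = 12
s = 463 (s = 475 - 1*12 = 475 - 12 = 463)
√(((48 + 41) - 318) + s) = √(((48 + 41) - 318) + 463) = √((89 - 318) + 463) = √(-229 + 463) = √234 = 3*√26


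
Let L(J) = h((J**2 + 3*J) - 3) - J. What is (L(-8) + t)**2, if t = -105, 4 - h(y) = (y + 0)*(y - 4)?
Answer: 1726596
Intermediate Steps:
h(y) = 4 - y*(-4 + y) (h(y) = 4 - (y + 0)*(y - 4) = 4 - y*(-4 + y))
L(J) = -8 - (-3 + J**2 + 3*J)**2 + 4*J**2 + 11*J (L(J) = (4 - ((J**2 + 3*J) - 3)**2 + 4*((J**2 + 3*J) - 3)) - J = (4 - (-3 + J**2 + 3*J)**2 + 4*(-3 + J**2 + 3*J)) - J = (4 - (-3 + J**2 + 3*J)**2 + (-12 + 4*J**2 + 12*J)) - J = (-8 - (-3 + J**2 + 3*J)**2 + 4*J**2 + 12*J) - J = -8 - (-3 + J**2 + 3*J)**2 + 4*J**2 + 11*J)
(L(-8) + t)**2 = ((-17 + (-8)**2 - 1*(-8)**4 - 6*(-8)**3 + 29*(-8)) - 105)**2 = ((-17 + 64 - 1*4096 - 6*(-512) - 232) - 105)**2 = ((-17 + 64 - 4096 + 3072 - 232) - 105)**2 = (-1209 - 105)**2 = (-1314)**2 = 1726596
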